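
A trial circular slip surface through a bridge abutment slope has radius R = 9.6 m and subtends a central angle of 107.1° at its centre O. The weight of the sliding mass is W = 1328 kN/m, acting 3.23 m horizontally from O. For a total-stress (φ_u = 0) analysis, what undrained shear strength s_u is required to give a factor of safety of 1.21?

FS = s_u·L_a·R / (W·d), so s_u = FS·W·d / (L_a·R).
Arc length L_a = R·θ = 9.6·(107.1°·π/180) = 9.6·1.8692 = 17.94 m
s_u = 1.21·1328·3.23 / (17.94·9.6) = 5190.2 / 172.27 = 30.13 kPa

s_u = 30.1 kPa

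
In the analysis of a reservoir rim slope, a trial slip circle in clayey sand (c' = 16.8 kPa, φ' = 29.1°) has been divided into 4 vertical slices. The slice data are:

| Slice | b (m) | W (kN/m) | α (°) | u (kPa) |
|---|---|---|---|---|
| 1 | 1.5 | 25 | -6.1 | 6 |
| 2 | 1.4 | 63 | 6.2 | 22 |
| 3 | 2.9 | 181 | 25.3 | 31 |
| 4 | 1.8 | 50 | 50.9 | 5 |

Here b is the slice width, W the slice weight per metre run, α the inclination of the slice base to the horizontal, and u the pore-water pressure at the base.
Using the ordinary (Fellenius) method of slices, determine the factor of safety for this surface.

FS = 1.85

Ordinary method of slices: FS = Σ[c'·Δl_i + (W_i cosα_i − u_i·Δl_i)·tanφ'] / Σ W_i sinα_i, with Δl_i = b_i / cosα_i.
Slice 1: Δl = 1.5/cos(-6.1°) = 1.509 m; N'_1 = 25·cos(-6.1°) − 6·1.509 = 15.8; c'Δl = 25.34; W sinα = -2.7
Slice 2: Δl = 1.4/cos6.2° = 1.408 m; N'_2 = 63·cos6.2° − 22·1.408 = 31.7; c'Δl = 23.66; W sinα = 6.8
Slice 3: Δl = 2.9/cos25.3° = 3.208 m; N'_3 = 181·cos25.3° − 31·3.208 = 64.2; c'Δl = 53.89; W sinα = 77.4
Slice 4: Δl = 1.8/cos50.9° = 2.854 m; N'_4 = 50·cos50.9° − 5·2.854 = 17.3; c'Δl = 47.95; W sinα = 38.8
Σc'Δl = 150.8 kN/m; ΣN' = 128.9 kN/m; ΣW sinα = 120.3 kN/m
Resisting = 150.8 + 128.9·tan29.1° = 150.8 + 71.8 = 222.6 kN/m
FS = 222.6 / 120.3 = 1.850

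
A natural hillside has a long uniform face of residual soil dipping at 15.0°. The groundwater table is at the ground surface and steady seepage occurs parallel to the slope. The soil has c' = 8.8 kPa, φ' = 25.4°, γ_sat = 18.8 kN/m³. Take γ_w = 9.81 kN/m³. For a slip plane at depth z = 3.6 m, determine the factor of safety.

FS = 1.37

With seepage parallel to the slope and the water table at the surface, the effective normal stress on the slip plane uses the buoyant unit weight γ' = γ_sat − γ_w while the driving shear stress uses γ_sat:
FS = [c' + γ' z cos²β tanφ'] / [γ_sat z sinβ cosβ]
γ' = 18.8 − 9.81 = 8.99 kN/m³
Numerator = 8.8 + 8.99·3.6·cos²15.0°·tan25.4° = 8.8 + 8.99·3.6·0.9330·0.4748 = 23.138 kPa
Denominator = 18.8·3.6·sin15.0°·cos15.0° = 18.8·3.6·0.2588·0.9659 = 16.920 kPa
FS = 23.138 / 16.920 = 1.368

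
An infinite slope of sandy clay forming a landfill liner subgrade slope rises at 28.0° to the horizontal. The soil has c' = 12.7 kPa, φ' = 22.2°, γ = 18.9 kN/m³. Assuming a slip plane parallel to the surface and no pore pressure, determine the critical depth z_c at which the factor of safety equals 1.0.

z_c = 6.97 m

Setting FS = 1.00 in FS = [c' + γz cos²β tanφ'] / [γz sinβ cosβ] and solving for z:
z = c' / [γ cosβ (FS·sinβ − cosβ·tanφ')]
  = 12.7 / [18.9·cos28.0°·(1.00·sin28.0° − cos28.0°·tan22.2°)]
  = 12.7 / [18.9·0.8829·(1.00·0.4695 − 0.8829·0.4081)]
  = 12.7 / 1.8214 = 6.973 m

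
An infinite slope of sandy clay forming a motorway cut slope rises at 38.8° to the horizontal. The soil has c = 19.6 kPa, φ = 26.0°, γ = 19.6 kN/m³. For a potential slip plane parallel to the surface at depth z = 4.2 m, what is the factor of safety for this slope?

FS = 1.09

For an infinite slope with a slip plane parallel to the surface (no pore pressure): FS = [c + γz cos²β tanφ] / [γz sinβ cosβ].
γz = 19.6·4.2 = 82.32 kN/m²
Numerator = 19.6 + 82.32·cos²38.8°·tan26.0° = 19.6 + 82.32·0.6074·0.4877 = 43.986 kPa
Denominator = 82.32·sin38.8°·cos38.8° = 82.32·0.6266·0.7793 = 40.200 kPa
FS = 43.986 / 40.200 = 1.094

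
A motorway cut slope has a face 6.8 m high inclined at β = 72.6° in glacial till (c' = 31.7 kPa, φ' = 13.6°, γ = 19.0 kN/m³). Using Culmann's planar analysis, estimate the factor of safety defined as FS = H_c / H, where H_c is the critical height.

FS = 1.88

H_c = (4c'/γ) · sinβ cosφ' / [1 − cos(β − φ')]
    = (4·31.7/19.0) · sin72.6°·cos13.6° / [1 − cos59.0°]
    = 6.674 · 0.9275 / 0.4850 = 12.76 m
FS = H_c / H = 12.76 / 6.8 = 1.877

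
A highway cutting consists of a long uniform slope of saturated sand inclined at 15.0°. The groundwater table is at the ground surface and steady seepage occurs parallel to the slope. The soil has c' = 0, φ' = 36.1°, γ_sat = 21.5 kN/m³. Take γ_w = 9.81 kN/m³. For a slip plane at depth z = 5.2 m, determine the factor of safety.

With seepage parallel to the slope and the water table at the surface, the effective normal stress on the slip plane uses the buoyant unit weight γ' = γ_sat − γ_w while the driving shear stress uses γ_sat:
FS = [c' + γ' z cos²β tanφ'] / [γ_sat z sinβ cosβ]
(For c' = 0 this reduces to FS = (γ'/γ_sat)·tanφ'/tanβ.)
γ' = 21.5 − 9.81 = 11.69 kN/m³
Numerator = 0.0 + 11.69·5.2·cos²15.0°·tan36.1° = 0.0 + 11.69·5.2·0.9330·0.7292 = 41.358 kPa
Denominator = 21.5·5.2·sin15.0°·cos15.0° = 21.5·5.2·0.2588·0.9659 = 27.950 kPa
FS = 41.358 / 27.950 = 1.480

FS = 1.48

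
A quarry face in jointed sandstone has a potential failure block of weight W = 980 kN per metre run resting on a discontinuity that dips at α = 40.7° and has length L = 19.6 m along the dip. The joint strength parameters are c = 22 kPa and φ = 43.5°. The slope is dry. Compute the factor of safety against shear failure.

FS = 1.78

Resolving the block weight along and normal to the plane and applying the Mohr–Coulomb strength on the joint:
N' = W cosα = 980·cos40.7° = 743.0 kN/m
Driving force T = W sinα = 980·sin40.7° = 639.1 kN/m
Resisting force R = c·L + N'·tanφ = 22·19.6 + 743.0·tan43.5° = 431.2 + 705.1 = 1136.3 kN/m
FS = R / T = 1136.3 / 639.1 = 1.778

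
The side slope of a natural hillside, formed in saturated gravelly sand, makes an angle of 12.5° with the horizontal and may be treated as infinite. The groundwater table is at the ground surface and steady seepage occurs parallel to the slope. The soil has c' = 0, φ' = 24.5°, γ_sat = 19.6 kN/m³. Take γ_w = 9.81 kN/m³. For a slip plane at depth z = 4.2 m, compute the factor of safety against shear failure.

FS = 1.03

With seepage parallel to the slope and the water table at the surface, the effective normal stress on the slip plane uses the buoyant unit weight γ' = γ_sat − γ_w while the driving shear stress uses γ_sat:
FS = [c' + γ' z cos²β tanφ'] / [γ_sat z sinβ cosβ]
(For c' = 0 this reduces to FS = (γ'/γ_sat)·tanφ'/tanβ.)
γ' = 19.6 − 9.81 = 9.79 kN/m³
Numerator = 0.0 + 9.79·4.2·cos²12.5°·tan24.5° = 0.0 + 9.79·4.2·0.9532·0.4557 = 17.861 kPa
Denominator = 19.6·4.2·sin12.5°·cos12.5° = 19.6·4.2·0.2164·0.9763 = 17.395 kPa
FS = 17.861 / 17.395 = 1.027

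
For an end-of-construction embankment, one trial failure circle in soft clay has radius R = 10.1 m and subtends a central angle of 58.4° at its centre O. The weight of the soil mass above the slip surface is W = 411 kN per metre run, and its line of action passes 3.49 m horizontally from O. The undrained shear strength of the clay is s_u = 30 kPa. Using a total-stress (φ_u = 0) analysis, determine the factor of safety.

Taking moments about the centre O, the resisting moment is provided by the undrained shear strength acting along the arc:
Arc length L_a = R·θ = 10.1·(58.4°·π/180) = 10.1·1.0193 = 10.29 m
M_R = s_u·L_a·R = 30·10.29·10.1 = 3119.3 kN·m/m
M_D = W·d = 411·3.49 = 1434.4 kN·m/m
FS = M_R / M_D = 3119.3 / 1434.4 = 2.175

FS = 2.17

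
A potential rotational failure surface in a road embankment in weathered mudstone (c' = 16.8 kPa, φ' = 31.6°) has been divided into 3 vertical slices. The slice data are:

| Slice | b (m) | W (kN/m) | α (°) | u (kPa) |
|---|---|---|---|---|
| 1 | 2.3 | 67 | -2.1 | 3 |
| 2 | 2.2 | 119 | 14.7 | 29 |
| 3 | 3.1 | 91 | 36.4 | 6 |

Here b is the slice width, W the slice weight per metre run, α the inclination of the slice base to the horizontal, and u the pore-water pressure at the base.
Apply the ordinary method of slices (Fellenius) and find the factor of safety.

FS = 2.93

Ordinary method of slices: FS = Σ[c'·Δl_i + (W_i cosα_i − u_i·Δl_i)·tanφ'] / Σ W_i sinα_i, with Δl_i = b_i / cosα_i.
Slice 1: Δl = 2.3/cos(-2.1°) = 2.302 m; N'_1 = 67·cos(-2.1°) − 3·2.302 = 60.1; c'Δl = 38.67; W sinα = -2.5
Slice 2: Δl = 2.2/cos14.7° = 2.274 m; N'_2 = 119·cos14.7° − 29·2.274 = 49.1; c'Δl = 38.21; W sinα = 30.2
Slice 3: Δl = 3.1/cos36.4° = 3.851 m; N'_3 = 91·cos36.4° − 6·3.851 = 50.1; c'Δl = 64.70; W sinα = 54.0
Σc'Δl = 141.6 kN/m; ΣN' = 159.3 kN/m; ΣW sinα = 81.7 kN/m
Resisting = 141.6 + 159.3·tan31.6° = 141.6 + 98.0 = 239.6 kN/m
FS = 239.6 / 81.7 = 2.931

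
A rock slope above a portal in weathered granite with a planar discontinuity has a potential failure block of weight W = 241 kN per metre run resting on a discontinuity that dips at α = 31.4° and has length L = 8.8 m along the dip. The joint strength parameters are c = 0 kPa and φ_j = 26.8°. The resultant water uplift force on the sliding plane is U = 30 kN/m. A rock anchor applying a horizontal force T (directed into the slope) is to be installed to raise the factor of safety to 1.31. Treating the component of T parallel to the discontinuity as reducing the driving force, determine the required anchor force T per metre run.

Resolving forces along and normal to the sliding plane, with the horizontal anchor force T adding T·sinα to the effective normal force and T·cosα acting up the plane against the driving force:
FS = [cL + (W cosα − U + T sinα) tanφ_j] / [W sinα − T cosα]
Without the anchor: N' = 175.7 kN/m, driving T_d = 125.6 kN/m, resisting R = 0·8.8 + 175.7·tan26.8° = 88.8 kN/m, FS = 0.71.
Setting FS = 1.31 and solving for T:
1.31·(125.6 − T cos31.4°) = 88.8 + T sin31.4°·tan26.8°
T·(sin31.4°·tan26.8° + 1.31·cos31.4°) = 1.31·125.6 − 88.8
T·(0.5210·0.5051 + 1.31·0.8536) = 164.5 − 88.8 = 75.7
T·1.3813 = 75.7
T = 54.8 kN/m

T = 55 kN/m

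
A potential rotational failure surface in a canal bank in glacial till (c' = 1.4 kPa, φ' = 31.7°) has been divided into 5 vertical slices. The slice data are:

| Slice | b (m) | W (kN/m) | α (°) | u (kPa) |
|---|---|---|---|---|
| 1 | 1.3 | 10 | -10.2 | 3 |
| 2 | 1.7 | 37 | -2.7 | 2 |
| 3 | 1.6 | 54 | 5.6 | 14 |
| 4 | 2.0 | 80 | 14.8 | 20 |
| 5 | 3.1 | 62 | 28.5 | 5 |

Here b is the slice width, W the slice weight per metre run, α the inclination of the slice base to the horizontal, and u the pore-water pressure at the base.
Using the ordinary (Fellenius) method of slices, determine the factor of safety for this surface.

FS = 1.99

Ordinary method of slices: FS = Σ[c'·Δl_i + (W_i cosα_i − u_i·Δl_i)·tanφ'] / Σ W_i sinα_i, with Δl_i = b_i / cosα_i.
Slice 1: Δl = 1.3/cos(-10.2°) = 1.321 m; N'_1 = 10·cos(-10.2°) − 3·1.321 = 5.9; c'Δl = 1.85; W sinα = -1.8
Slice 2: Δl = 1.7/cos(-2.7°) = 1.702 m; N'_2 = 37·cos(-2.7°) − 2·1.702 = 33.6; c'Δl = 2.38; W sinα = -1.7
Slice 3: Δl = 1.6/cos5.6° = 1.608 m; N'_3 = 54·cos5.6° − 14·1.608 = 31.2; c'Δl = 2.25; W sinα = 5.3
Slice 4: Δl = 2.0/cos14.8° = 2.069 m; N'_4 = 80·cos14.8° − 20·2.069 = 36.0; c'Δl = 2.90; W sinα = 20.4
Slice 5: Δl = 3.1/cos28.5° = 3.527 m; N'_5 = 62·cos28.5° − 5·3.527 = 36.8; c'Δl = 4.94; W sinα = 29.6
Σc'Δl = 14.3 kN/m; ΣN' = 143.5 kN/m; ΣW sinα = 51.8 kN/m
Resisting = 14.3 + 143.5·tan31.7° = 14.3 + 88.6 = 102.9 kN/m
FS = 102.9 / 51.8 = 1.988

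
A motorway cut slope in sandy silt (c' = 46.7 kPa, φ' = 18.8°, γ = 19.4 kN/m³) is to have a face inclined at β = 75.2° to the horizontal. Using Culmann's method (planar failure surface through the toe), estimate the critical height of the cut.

Culmann's analysis gives the critical failure plane at α_cr = (β + φ')/2 = (75.2 + 18.8)/2 = 47.0°, and the critical height
H_c = (4c'/γ) · sinβ cosφ' / [1 − cos(β − φ')]
    = (4·46.7/19.4) · sin75.2°·cos18.8° / [1 − cos(56.4°)]
    = 9.629 · 0.9668·0.9466 / [1 − 0.5534]
    = 9.629 · 0.9152 / 0.4466
    = 19.73 m

H_c = 19.73 m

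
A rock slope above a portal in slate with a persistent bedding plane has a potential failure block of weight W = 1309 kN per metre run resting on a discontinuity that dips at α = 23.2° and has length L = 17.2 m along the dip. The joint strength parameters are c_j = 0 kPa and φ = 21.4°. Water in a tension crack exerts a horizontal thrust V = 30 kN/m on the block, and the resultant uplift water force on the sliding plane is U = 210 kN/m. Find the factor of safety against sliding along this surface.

Resolving the block weight along and normal to the plane and applying the Mohr–Coulomb strength on the joint:
N' = W cosα − U − V sinα = 1309·cos23.2° − 210 − 30·sin23.2° = 981.3 kN/m
Driving force T = W sinα + V cosα = 1309·sin23.2° + 30·cos23.2° = 543.2 kN/m
Resisting force R = c_j·L + N'·tanφ = 0·17.2 + 981.3·tan21.4° = 0.0 + 384.6 = 384.6 kN/m
FS = R / T = 384.6 / 543.2 = 0.708

FS = 0.71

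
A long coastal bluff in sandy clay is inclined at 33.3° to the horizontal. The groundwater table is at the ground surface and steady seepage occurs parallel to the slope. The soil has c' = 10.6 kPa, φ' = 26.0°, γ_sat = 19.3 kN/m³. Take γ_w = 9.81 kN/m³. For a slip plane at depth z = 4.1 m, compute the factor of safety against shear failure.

FS = 0.66

With seepage parallel to the slope and the water table at the surface, the effective normal stress on the slip plane uses the buoyant unit weight γ' = γ_sat − γ_w while the driving shear stress uses γ_sat:
FS = [c' + γ' z cos²β tanφ'] / [γ_sat z sinβ cosβ]
γ' = 19.3 − 9.81 = 9.49 kN/m³
Numerator = 10.6 + 9.49·4.1·cos²33.3°·tan26.0° = 10.6 + 9.49·4.1·0.6986·0.4877 = 23.857 kPa
Denominator = 19.3·4.1·sin33.3°·cos33.3° = 19.3·4.1·0.5490·0.8358 = 36.311 kPa
FS = 23.857 / 36.311 = 0.657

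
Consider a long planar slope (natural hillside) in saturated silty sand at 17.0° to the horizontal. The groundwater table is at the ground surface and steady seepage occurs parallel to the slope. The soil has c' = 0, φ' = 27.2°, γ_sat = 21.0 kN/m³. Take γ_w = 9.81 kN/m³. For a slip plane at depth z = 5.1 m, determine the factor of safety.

With seepage parallel to the slope and the water table at the surface, the effective normal stress on the slip plane uses the buoyant unit weight γ' = γ_sat − γ_w while the driving shear stress uses γ_sat:
FS = [c' + γ' z cos²β tanφ'] / [γ_sat z sinβ cosβ]
(For c' = 0 this reduces to FS = (γ'/γ_sat)·tanφ'/tanβ.)
γ' = 21.0 − 9.81 = 11.19 kN/m³
Numerator = 0.0 + 11.19·5.1·cos²17.0°·tan27.2° = 0.0 + 11.19·5.1·0.9145·0.5139 = 26.822 kPa
Denominator = 21.0·5.1·sin17.0°·cos17.0° = 21.0·5.1·0.2924·0.9563 = 29.945 kPa
FS = 26.822 / 29.945 = 0.896

FS = 0.90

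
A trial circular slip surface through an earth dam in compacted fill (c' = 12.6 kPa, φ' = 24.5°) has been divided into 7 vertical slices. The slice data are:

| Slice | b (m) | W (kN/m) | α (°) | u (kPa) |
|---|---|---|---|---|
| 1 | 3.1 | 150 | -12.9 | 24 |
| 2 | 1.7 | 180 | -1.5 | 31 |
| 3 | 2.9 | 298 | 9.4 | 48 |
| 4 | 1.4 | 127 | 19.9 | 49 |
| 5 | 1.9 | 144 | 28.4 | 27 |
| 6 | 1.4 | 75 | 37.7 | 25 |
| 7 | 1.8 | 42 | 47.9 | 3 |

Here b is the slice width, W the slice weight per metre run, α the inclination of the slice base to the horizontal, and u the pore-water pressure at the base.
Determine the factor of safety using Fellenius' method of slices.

FS = 2.15

Ordinary method of slices: FS = Σ[c'·Δl_i + (W_i cosα_i − u_i·Δl_i)·tanφ'] / Σ W_i sinα_i, with Δl_i = b_i / cosα_i.
Slice 1: Δl = 3.1/cos(-12.9°) = 3.180 m; N'_1 = 150·cos(-12.9°) − 24·3.180 = 69.9; c'Δl = 40.07; W sinα = -33.5
Slice 2: Δl = 1.7/cos(-1.5°) = 1.701 m; N'_2 = 180·cos(-1.5°) − 31·1.701 = 127.2; c'Δl = 21.43; W sinα = -4.7
Slice 3: Δl = 2.9/cos9.4° = 2.939 m; N'_3 = 298·cos9.4° − 48·2.939 = 152.9; c'Δl = 37.04; W sinα = 48.7
Slice 4: Δl = 1.4/cos19.9° = 1.489 m; N'_4 = 127·cos19.9° − 49·1.489 = 46.5; c'Δl = 18.76; W sinα = 43.2
Slice 5: Δl = 1.9/cos28.4° = 2.160 m; N'_5 = 144·cos28.4° − 27·2.160 = 68.4; c'Δl = 27.22; W sinα = 68.5
Slice 6: Δl = 1.4/cos37.7° = 1.769 m; N'_6 = 75·cos37.7° − 25·1.769 = 15.1; c'Δl = 22.29; W sinα = 45.9
Slice 7: Δl = 1.8/cos47.9° = 2.685 m; N'_7 = 42·cos47.9° − 3·2.685 = 20.1; c'Δl = 33.83; W sinα = 31.2
Σc'Δl = 200.6 kN/m; ΣN' = 500.0 kN/m; ΣW sinα = 199.2 kN/m
Resisting = 200.6 + 500.0·tan24.5° = 200.6 + 227.9 = 428.5 kN/m
FS = 428.5 / 199.2 = 2.151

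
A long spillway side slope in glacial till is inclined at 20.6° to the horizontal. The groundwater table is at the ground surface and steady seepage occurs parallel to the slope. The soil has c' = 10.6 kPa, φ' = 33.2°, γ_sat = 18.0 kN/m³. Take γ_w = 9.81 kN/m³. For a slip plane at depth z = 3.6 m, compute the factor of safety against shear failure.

With seepage parallel to the slope and the water table at the surface, the effective normal stress on the slip plane uses the buoyant unit weight γ' = γ_sat − γ_w while the driving shear stress uses γ_sat:
FS = [c' + γ' z cos²β tanφ'] / [γ_sat z sinβ cosβ]
γ' = 18.0 − 9.81 = 8.19 kN/m³
Numerator = 10.6 + 8.19·3.6·cos²20.6°·tan33.2° = 10.6 + 8.19·3.6·0.8762·0.6544 = 27.505 kPa
Denominator = 18.0·3.6·sin20.6°·cos20.6° = 18.0·3.6·0.3518·0.9361 = 21.342 kPa
FS = 27.505 / 21.342 = 1.289

FS = 1.29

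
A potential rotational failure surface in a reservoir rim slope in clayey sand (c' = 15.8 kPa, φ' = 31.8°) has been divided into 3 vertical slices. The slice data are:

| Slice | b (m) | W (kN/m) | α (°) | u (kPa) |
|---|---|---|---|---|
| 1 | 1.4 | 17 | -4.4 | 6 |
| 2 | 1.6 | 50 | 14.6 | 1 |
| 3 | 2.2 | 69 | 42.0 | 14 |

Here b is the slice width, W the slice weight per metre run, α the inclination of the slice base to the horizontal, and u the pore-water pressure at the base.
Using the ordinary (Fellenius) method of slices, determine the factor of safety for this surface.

FS = 2.36

Ordinary method of slices: FS = Σ[c'·Δl_i + (W_i cosα_i − u_i·Δl_i)·tanφ'] / Σ W_i sinα_i, with Δl_i = b_i / cosα_i.
Slice 1: Δl = 1.4/cos(-4.4°) = 1.404 m; N'_1 = 17·cos(-4.4°) − 6·1.404 = 8.5; c'Δl = 22.19; W sinα = -1.3
Slice 2: Δl = 1.6/cos14.6° = 1.653 m; N'_2 = 50·cos14.6° − 1·1.653 = 46.7; c'Δl = 26.12; W sinα = 12.6
Slice 3: Δl = 2.2/cos42.0° = 2.960 m; N'_3 = 69·cos42.0° − 14·2.960 = 9.8; c'Δl = 46.77; W sinα = 46.2
Σc'Δl = 95.1 kN/m; ΣN' = 65.1 kN/m; ΣW sinα = 57.5 kN/m
Resisting = 95.1 + 65.1·tan31.8° = 95.1 + 40.4 = 135.4 kN/m
FS = 135.4 / 57.5 = 2.357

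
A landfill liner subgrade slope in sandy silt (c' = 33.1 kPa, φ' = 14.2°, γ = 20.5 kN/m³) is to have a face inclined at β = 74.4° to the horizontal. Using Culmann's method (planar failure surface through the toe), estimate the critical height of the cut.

H_c = 11.99 m

Culmann's analysis gives the critical failure plane at α_cr = (β + φ')/2 = (74.4 + 14.2)/2 = 44.3°, and the critical height
H_c = (4c'/γ) · sinβ cosφ' / [1 − cos(β − φ')]
    = (4·33.1/20.5) · sin74.4°·cos14.2° / [1 − cos(60.2°)]
    = 6.459 · 0.9632·0.9694 / [1 − 0.4970]
    = 6.459 · 0.9337 / 0.5030
    = 11.99 m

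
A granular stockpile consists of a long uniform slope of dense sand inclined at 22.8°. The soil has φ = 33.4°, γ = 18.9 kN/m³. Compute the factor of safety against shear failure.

FS = 1.57

For a dry cohesionless infinite slope the factor of safety is FS = tanφ / tanβ.
FS = tan33.4° / tan22.8° = 0.6594 / 0.4204 = 1.569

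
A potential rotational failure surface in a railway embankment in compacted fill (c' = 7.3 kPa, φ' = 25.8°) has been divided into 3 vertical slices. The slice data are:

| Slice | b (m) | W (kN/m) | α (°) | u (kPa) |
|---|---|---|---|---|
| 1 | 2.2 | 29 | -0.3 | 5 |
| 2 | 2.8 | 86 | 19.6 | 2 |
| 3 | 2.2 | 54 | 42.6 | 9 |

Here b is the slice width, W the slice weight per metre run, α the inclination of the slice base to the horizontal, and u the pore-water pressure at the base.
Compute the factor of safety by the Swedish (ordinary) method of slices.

FS = 1.70

Ordinary method of slices: FS = Σ[c'·Δl_i + (W_i cosα_i − u_i·Δl_i)·tanφ'] / Σ W_i sinα_i, with Δl_i = b_i / cosα_i.
Slice 1: Δl = 2.2/cos(-0.3°) = 2.200 m; N'_1 = 29·cos(-0.3°) − 5·2.200 = 18.0; c'Δl = 16.06; W sinα = -0.2
Slice 2: Δl = 2.8/cos19.6° = 2.972 m; N'_2 = 86·cos19.6° − 2·2.972 = 75.1; c'Δl = 21.70; W sinα = 28.8
Slice 3: Δl = 2.2/cos42.6° = 2.989 m; N'_3 = 54·cos42.6° − 9·2.989 = 12.9; c'Δl = 21.82; W sinα = 36.6
Σc'Δl = 59.6 kN/m; ΣN' = 105.9 kN/m; ΣW sinα = 65.2 kN/m
Resisting = 59.6 + 105.9·tan25.8° = 59.6 + 51.2 = 110.8 kN/m
FS = 110.8 / 65.2 = 1.698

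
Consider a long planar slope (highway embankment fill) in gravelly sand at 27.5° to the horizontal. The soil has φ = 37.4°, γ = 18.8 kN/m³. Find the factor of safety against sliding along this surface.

FS = 1.47

For a dry cohesionless infinite slope the factor of safety is FS = tanφ / tanβ.
FS = tan37.4° / tan27.5° = 0.7646 / 0.5206 = 1.469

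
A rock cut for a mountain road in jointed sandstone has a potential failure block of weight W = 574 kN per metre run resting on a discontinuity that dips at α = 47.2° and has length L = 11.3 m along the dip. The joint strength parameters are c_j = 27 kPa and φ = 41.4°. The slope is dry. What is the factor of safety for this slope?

Resolving the block weight along and normal to the plane and applying the Mohr–Coulomb strength on the joint:
N' = W cosα = 574·cos47.2° = 390.0 kN/m
Driving force T = W sinα = 574·sin47.2° = 421.2 kN/m
Resisting force R = c_j·L + N'·tanφ = 27·11.3 + 390.0·tan41.4° = 305.1 + 343.8 = 648.9 kN/m
FS = R / T = 648.9 / 421.2 = 1.541

FS = 1.54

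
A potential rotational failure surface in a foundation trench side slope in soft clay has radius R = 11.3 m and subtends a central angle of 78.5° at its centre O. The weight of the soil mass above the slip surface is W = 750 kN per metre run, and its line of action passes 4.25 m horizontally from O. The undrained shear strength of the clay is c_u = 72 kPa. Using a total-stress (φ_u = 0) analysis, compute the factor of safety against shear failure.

Taking moments about the centre O, the resisting moment is provided by the undrained shear strength acting along the arc:
Arc length L_a = R·θ = 11.3·(78.5°·π/180) = 11.3·1.3701 = 15.48 m
M_R = c_u·L_a·R = 72·15.48·11.3 = 12596.1 kN·m/m
M_D = W·d = 750·4.25 = 3187.5 kN·m/m
FS = M_R / M_D = 12596.1 / 3187.5 = 3.952

FS = 3.95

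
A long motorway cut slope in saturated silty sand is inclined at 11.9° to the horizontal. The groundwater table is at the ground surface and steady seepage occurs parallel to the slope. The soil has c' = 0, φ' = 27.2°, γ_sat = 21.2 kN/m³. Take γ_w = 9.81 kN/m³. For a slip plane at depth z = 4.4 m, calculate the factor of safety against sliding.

FS = 1.31

With seepage parallel to the slope and the water table at the surface, the effective normal stress on the slip plane uses the buoyant unit weight γ' = γ_sat − γ_w while the driving shear stress uses γ_sat:
FS = [c' + γ' z cos²β tanφ'] / [γ_sat z sinβ cosβ]
(For c' = 0 this reduces to FS = (γ'/γ_sat)·tanφ'/tanβ.)
γ' = 21.2 − 9.81 = 11.39 kN/m³
Numerator = 0.0 + 11.39·4.4·cos²11.9°·tan27.2° = 0.0 + 11.39·4.4·0.9575·0.5139 = 24.661 kPa
Denominator = 21.2·4.4·sin11.9°·cos11.9° = 21.2·4.4·0.2062·0.9785 = 18.821 kPa
FS = 24.661 / 18.821 = 1.310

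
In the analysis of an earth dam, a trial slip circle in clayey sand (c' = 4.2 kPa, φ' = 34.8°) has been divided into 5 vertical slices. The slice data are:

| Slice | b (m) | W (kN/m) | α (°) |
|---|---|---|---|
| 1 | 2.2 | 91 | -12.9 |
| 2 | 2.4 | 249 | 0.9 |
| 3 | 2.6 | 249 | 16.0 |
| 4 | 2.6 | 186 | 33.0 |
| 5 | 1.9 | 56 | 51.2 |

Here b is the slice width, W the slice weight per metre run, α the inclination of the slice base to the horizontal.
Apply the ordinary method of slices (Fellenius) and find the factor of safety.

FS = 2.99

Ordinary method of slices: FS = Σ[c'·Δl_i + (W_i cosα_i)·tanφ'] / Σ W_i sinα_i, with Δl_i = b_i / cosα_i.
Slice 1: Δl = 2.2/cos(-12.9°) = 2.257 m; N'_1 = 91·cos(-12.9°) = 88.7; c'Δl = 9.48; W sinα = -20.3
Slice 2: Δl = 2.4/cos0.9° = 2.400 m; N'_2 = 249·cos0.9° = 249.0; c'Δl = 10.08; W sinα = 3.9
Slice 3: Δl = 2.6/cos16.0° = 2.705 m; N'_3 = 249·cos16.0° = 239.4; c'Δl = 11.36; W sinα = 68.6
Slice 4: Δl = 2.6/cos33.0° = 3.100 m; N'_4 = 186·cos33.0° = 156.0; c'Δl = 13.02; W sinα = 101.3
Slice 5: Δl = 1.9/cos51.2° = 3.032 m; N'_5 = 56·cos51.2° = 35.1; c'Δl = 12.74; W sinα = 43.6
Σc'Δl = 56.7 kN/m; ΣN' = 768.1 kN/m; ΣW sinα = 197.2 kN/m
Resisting = 56.7 + 768.1·tan34.8° = 56.7 + 533.8 = 590.5 kN/m
FS = 590.5 / 197.2 = 2.995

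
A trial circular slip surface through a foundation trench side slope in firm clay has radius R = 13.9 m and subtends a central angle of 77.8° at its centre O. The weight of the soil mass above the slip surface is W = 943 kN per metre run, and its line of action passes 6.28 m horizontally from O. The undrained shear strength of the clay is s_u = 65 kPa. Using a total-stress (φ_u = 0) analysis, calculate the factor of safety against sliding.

Taking moments about the centre O, the resisting moment is provided by the undrained shear strength acting along the arc:
Arc length L_a = R·θ = 13.9·(77.8°·π/180) = 13.9·1.3579 = 18.87 m
M_R = s_u·L_a·R = 65·18.87·13.9 = 17053.0 kN·m/m
M_D = W·d = 943·6.28 = 5922.0 kN·m/m
FS = M_R / M_D = 17053.0 / 5922.0 = 2.880

FS = 2.88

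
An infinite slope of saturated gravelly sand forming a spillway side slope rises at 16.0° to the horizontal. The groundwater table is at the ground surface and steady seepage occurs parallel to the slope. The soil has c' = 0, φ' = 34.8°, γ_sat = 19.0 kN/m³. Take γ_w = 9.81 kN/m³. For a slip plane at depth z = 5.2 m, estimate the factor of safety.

FS = 1.17

With seepage parallel to the slope and the water table at the surface, the effective normal stress on the slip plane uses the buoyant unit weight γ' = γ_sat − γ_w while the driving shear stress uses γ_sat:
FS = [c' + γ' z cos²β tanφ'] / [γ_sat z sinβ cosβ]
(For c' = 0 this reduces to FS = (γ'/γ_sat)·tanφ'/tanβ.)
γ' = 19.0 − 9.81 = 9.19 kN/m³
Numerator = 0.0 + 9.19·5.2·cos²16.0°·tan34.8° = 0.0 + 9.19·5.2·0.9240·0.6950 = 30.690 kPa
Denominator = 19.0·5.2·sin16.0°·cos16.0° = 19.0·5.2·0.2756·0.9613 = 26.178 kPa
FS = 30.690 / 26.178 = 1.172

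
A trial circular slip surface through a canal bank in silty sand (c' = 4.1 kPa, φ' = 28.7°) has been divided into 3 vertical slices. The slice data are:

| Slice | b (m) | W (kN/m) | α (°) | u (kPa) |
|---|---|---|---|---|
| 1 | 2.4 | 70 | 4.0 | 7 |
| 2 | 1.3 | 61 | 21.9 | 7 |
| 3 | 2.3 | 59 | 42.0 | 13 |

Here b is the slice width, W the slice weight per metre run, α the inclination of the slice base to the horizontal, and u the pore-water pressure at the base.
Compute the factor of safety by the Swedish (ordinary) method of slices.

FS = 1.27

Ordinary method of slices: FS = Σ[c'·Δl_i + (W_i cosα_i − u_i·Δl_i)·tanφ'] / Σ W_i sinα_i, with Δl_i = b_i / cosα_i.
Slice 1: Δl = 2.4/cos4.0° = 2.406 m; N'_1 = 70·cos4.0° − 7·2.406 = 53.0; c'Δl = 9.86; W sinα = 4.9
Slice 2: Δl = 1.3/cos21.9° = 1.401 m; N'_2 = 61·cos21.9° − 7·1.401 = 46.8; c'Δl = 5.74; W sinα = 22.8
Slice 3: Δl = 2.3/cos42.0° = 3.095 m; N'_3 = 59·cos42.0° − 13·3.095 = 3.6; c'Δl = 12.69; W sinα = 39.5
Σc'Δl = 28.3 kN/m; ΣN' = 103.4 kN/m; ΣW sinα = 67.1 kN/m
Resisting = 28.3 + 103.4·tan28.7° = 28.3 + 56.6 = 84.9 kN/m
FS = 84.9 / 67.1 = 1.265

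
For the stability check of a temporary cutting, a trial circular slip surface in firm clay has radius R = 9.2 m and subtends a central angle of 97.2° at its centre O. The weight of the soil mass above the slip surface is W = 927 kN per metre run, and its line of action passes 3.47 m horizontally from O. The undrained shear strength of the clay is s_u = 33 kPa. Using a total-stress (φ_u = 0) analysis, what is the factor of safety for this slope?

Taking moments about the centre O, the resisting moment is provided by the undrained shear strength acting along the arc:
Arc length L_a = R·θ = 9.2·(97.2°·π/180) = 9.2·1.6965 = 15.61 m
M_R = s_u·L_a·R = 33·15.61·9.2 = 4738.4 kN·m/m
M_D = W·d = 927·3.47 = 3216.7 kN·m/m
FS = M_R / M_D = 4738.4 / 3216.7 = 1.473

FS = 1.47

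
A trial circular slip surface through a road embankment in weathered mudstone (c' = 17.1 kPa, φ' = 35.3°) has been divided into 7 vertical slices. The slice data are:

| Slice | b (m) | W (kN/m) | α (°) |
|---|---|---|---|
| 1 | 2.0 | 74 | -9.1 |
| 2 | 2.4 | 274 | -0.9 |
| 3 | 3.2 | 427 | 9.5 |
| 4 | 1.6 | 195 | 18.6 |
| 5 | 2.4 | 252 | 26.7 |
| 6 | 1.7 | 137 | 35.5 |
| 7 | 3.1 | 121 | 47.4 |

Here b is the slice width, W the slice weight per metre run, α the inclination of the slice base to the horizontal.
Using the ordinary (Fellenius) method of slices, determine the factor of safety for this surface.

Ordinary method of slices: FS = Σ[c'·Δl_i + (W_i cosα_i)·tanφ'] / Σ W_i sinα_i, with Δl_i = b_i / cosα_i.
Slice 1: Δl = 2.0/cos(-9.1°) = 2.025 m; N'_1 = 74·cos(-9.1°) = 73.1; c'Δl = 34.64; W sinα = -11.7
Slice 2: Δl = 2.4/cos(-0.9°) = 2.400 m; N'_2 = 274·cos(-0.9°) = 274.0; c'Δl = 41.05; W sinα = -4.3
Slice 3: Δl = 3.2/cos9.5° = 3.244 m; N'_3 = 427·cos9.5° = 421.1; c'Δl = 55.48; W sinα = 70.5
Slice 4: Δl = 1.6/cos18.6° = 1.688 m; N'_4 = 195·cos18.6° = 184.8; c'Δl = 28.87; W sinα = 62.2
Slice 5: Δl = 2.4/cos26.7° = 2.686 m; N'_5 = 252·cos26.7° = 225.1; c'Δl = 45.94; W sinα = 113.2
Slice 6: Δl = 1.7/cos35.5° = 2.088 m; N'_6 = 137·cos35.5° = 111.5; c'Δl = 35.71; W sinα = 79.6
Slice 7: Δl = 3.1/cos47.4° = 4.580 m; N'_7 = 121·cos47.4° = 81.9; c'Δl = 78.32; W sinα = 89.1
Σc'Δl = 320.0 kN/m; ΣN' = 1371.6 kN/m; ΣW sinα = 398.5 kN/m
Resisting = 320.0 + 1371.6·tan35.3° = 320.0 + 971.1 = 1291.1 kN/m
FS = 1291.1 / 398.5 = 3.240

FS = 3.24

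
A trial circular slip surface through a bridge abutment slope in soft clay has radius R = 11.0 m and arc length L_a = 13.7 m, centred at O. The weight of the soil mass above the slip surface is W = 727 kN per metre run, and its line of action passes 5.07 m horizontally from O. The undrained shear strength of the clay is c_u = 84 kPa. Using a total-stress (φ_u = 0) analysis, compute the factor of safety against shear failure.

FS = 3.43

Taking moments about the centre O, the resisting moment is provided by the undrained shear strength acting along the arc:
M_R = c_u·L_a·R = 84·13.70·11.0 = 12658.8 kN·m/m
M_D = W·d = 727·5.07 = 3685.9 kN·m/m
FS = M_R / M_D = 12658.8 / 3685.9 = 3.434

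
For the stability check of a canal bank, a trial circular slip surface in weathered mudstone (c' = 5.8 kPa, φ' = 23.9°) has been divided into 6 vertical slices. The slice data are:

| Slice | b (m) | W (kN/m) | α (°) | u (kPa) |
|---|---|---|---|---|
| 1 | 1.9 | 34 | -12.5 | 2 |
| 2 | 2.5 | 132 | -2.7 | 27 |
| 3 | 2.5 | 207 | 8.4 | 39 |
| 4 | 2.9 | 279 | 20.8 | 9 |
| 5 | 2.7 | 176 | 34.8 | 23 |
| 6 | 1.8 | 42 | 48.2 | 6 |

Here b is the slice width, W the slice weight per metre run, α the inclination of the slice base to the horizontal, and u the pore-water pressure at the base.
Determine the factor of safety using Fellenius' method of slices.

Ordinary method of slices: FS = Σ[c'·Δl_i + (W_i cosα_i − u_i·Δl_i)·tanφ'] / Σ W_i sinα_i, with Δl_i = b_i / cosα_i.
Slice 1: Δl = 1.9/cos(-12.5°) = 1.946 m; N'_1 = 34·cos(-12.5°) − 2·1.946 = 29.3; c'Δl = 11.29; W sinα = -7.4
Slice 2: Δl = 2.5/cos(-2.7°) = 2.503 m; N'_2 = 132·cos(-2.7°) − 27·2.503 = 64.3; c'Δl = 14.52; W sinα = -6.2
Slice 3: Δl = 2.5/cos8.4° = 2.527 m; N'_3 = 207·cos8.4° − 39·2.527 = 106.2; c'Δl = 14.66; W sinα = 30.2
Slice 4: Δl = 2.9/cos20.8° = 3.102 m; N'_4 = 279·cos20.8° − 9·3.102 = 232.9; c'Δl = 17.99; W sinα = 99.1
Slice 5: Δl = 2.7/cos34.8° = 3.288 m; N'_5 = 176·cos34.8° − 23·3.288 = 68.9; c'Δl = 19.07; W sinα = 100.4
Slice 6: Δl = 1.8/cos48.2° = 2.701 m; N'_6 = 42·cos48.2° − 6·2.701 = 11.8; c'Δl = 15.66; W sinα = 31.3
Σc'Δl = 93.2 kN/m; ΣN' = 513.4 kN/m; ΣW sinα = 247.5 kN/m
Resisting = 93.2 + 513.4·tan23.9° = 93.2 + 227.5 = 320.7 kN/m
FS = 320.7 / 247.5 = 1.296

FS = 1.30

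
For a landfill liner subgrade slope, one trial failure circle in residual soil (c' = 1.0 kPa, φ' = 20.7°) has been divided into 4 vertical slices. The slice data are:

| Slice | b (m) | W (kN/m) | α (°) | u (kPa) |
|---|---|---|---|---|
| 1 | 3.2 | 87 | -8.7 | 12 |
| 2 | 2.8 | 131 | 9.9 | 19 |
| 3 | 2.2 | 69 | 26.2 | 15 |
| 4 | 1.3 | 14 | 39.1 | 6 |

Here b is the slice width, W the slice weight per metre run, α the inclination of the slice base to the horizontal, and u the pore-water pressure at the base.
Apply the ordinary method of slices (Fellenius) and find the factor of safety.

Ordinary method of slices: FS = Σ[c'·Δl_i + (W_i cosα_i − u_i·Δl_i)·tanφ'] / Σ W_i sinα_i, with Δl_i = b_i / cosα_i.
Slice 1: Δl = 3.2/cos(-8.7°) = 3.237 m; N'_1 = 87·cos(-8.7°) − 12·3.237 = 47.2; c'Δl = 3.24; W sinα = -13.2
Slice 2: Δl = 2.8/cos9.9° = 2.842 m; N'_2 = 131·cos9.9° − 19·2.842 = 75.0; c'Δl = 2.84; W sinα = 22.5
Slice 3: Δl = 2.2/cos26.2° = 2.452 m; N'_3 = 69·cos26.2° − 15·2.452 = 25.1; c'Δl = 2.45; W sinα = 30.5
Slice 4: Δl = 1.3/cos39.1° = 1.675 m; N'_4 = 14·cos39.1° − 6·1.675 = 0.8; c'Δl = 1.68; W sinα = 8.8
Σc'Δl = 10.2 kN/m; ΣN' = 148.1 kN/m; ΣW sinα = 48.7 kN/m
Resisting = 10.2 + 148.1·tan20.7° = 10.2 + 56.0 = 66.2 kN/m
FS = 66.2 / 48.7 = 1.360

FS = 1.36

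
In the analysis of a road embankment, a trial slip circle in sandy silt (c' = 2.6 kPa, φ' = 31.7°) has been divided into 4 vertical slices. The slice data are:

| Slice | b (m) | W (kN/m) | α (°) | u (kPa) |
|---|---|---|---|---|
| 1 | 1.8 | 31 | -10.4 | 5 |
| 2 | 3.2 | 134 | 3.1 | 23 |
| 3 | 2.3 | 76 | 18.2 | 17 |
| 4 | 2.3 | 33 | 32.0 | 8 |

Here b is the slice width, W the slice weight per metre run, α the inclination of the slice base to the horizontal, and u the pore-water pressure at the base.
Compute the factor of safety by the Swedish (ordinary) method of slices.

FS = 2.33

Ordinary method of slices: FS = Σ[c'·Δl_i + (W_i cosα_i − u_i·Δl_i)·tanφ'] / Σ W_i sinα_i, with Δl_i = b_i / cosα_i.
Slice 1: Δl = 1.8/cos(-10.4°) = 1.830 m; N'_1 = 31·cos(-10.4°) − 5·1.830 = 21.3; c'Δl = 4.76; W sinα = -5.6
Slice 2: Δl = 3.2/cos3.1° = 3.205 m; N'_2 = 134·cos3.1° − 23·3.205 = 60.1; c'Δl = 8.33; W sinα = 7.2
Slice 3: Δl = 2.3/cos18.2° = 2.421 m; N'_3 = 76·cos18.2° − 17·2.421 = 31.0; c'Δl = 6.29; W sinα = 23.7
Slice 4: Δl = 2.3/cos32.0° = 2.712 m; N'_4 = 33·cos32.0° − 8·2.712 = 6.3; c'Δl = 7.05; W sinα = 17.5
Σc'Δl = 26.4 kN/m; ΣN' = 118.8 kN/m; ΣW sinα = 42.9 kN/m
Resisting = 26.4 + 118.8·tan31.7° = 26.4 + 73.4 = 99.8 kN/m
FS = 99.8 / 42.9 = 2.327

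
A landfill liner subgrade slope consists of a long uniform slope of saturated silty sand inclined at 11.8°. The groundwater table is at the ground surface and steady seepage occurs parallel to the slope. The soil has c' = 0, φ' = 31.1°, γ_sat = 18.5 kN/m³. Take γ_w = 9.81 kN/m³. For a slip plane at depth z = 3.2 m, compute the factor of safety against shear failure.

FS = 1.36

With seepage parallel to the slope and the water table at the surface, the effective normal stress on the slip plane uses the buoyant unit weight γ' = γ_sat − γ_w while the driving shear stress uses γ_sat:
FS = [c' + γ' z cos²β tanφ'] / [γ_sat z sinβ cosβ]
(For c' = 0 this reduces to FS = (γ'/γ_sat)·tanφ'/tanβ.)
γ' = 18.5 − 9.81 = 8.69 kN/m³
Numerator = 0.0 + 8.69·3.2·cos²11.8°·tan31.1° = 0.0 + 8.69·3.2·0.9582·0.6032 = 16.073 kPa
Denominator = 18.5·3.2·sin11.8°·cos11.8° = 18.5·3.2·0.2045·0.9789 = 11.850 kPa
FS = 16.073 / 11.850 = 1.356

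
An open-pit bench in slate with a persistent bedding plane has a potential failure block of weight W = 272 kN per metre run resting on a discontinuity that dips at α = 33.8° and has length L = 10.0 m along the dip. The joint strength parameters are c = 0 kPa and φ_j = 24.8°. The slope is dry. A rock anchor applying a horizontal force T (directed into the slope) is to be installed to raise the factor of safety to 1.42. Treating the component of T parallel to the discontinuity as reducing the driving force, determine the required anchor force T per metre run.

Resolving forces along and normal to the sliding plane, with the horizontal anchor force T adding T·sinα to the effective normal force and T·cosα acting up the plane against the driving force:
FS = [cL + (W cosα + T sinα) tanφ_j] / [W sinα − T cosα]
Without the anchor: N' = 226.0 kN/m, driving T_d = 151.3 kN/m, resisting R = 0·10.0 + 226.0·tan24.8° = 104.4 kN/m, FS = 0.69.
Setting FS = 1.42 and solving for T:
1.42·(151.3 − T cos33.8°) = 104.4 + T sin33.8°·tan24.8°
T·(sin33.8°·tan24.8° + 1.42·cos33.8°) = 1.42·151.3 − 104.4
T·(0.5563·0.4621 + 1.42·0.8310) = 214.9 − 104.4 = 110.4
T·1.4370 = 110.4
T = 76.8 kN/m

T = 77 kN/m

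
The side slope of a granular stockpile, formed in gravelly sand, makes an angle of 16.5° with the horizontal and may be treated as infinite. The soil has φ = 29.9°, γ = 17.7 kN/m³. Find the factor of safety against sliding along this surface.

For a dry cohesionless infinite slope the factor of safety is FS = tanφ / tanβ.
FS = tan29.9° / tan16.5° = 0.5750 / 0.2962 = 1.941

FS = 1.94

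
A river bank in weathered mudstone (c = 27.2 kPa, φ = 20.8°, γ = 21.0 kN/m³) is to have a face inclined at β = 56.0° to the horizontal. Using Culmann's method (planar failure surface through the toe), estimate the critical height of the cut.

Culmann's analysis gives the critical failure plane at α_cr = (β + φ)/2 = (56.0 + 20.8)/2 = 38.4°, and the critical height
H_c = (4c/γ) · sinβ cosφ / [1 − cos(β − φ)]
    = (4·27.2/21.0) · sin56.0°·cos20.8° / [1 − cos(35.2°)]
    = 5.181 · 0.8290·0.9348 / [1 − 0.8171]
    = 5.181 · 0.7750 / 0.1829
    = 21.96 m

H_c = 21.96 m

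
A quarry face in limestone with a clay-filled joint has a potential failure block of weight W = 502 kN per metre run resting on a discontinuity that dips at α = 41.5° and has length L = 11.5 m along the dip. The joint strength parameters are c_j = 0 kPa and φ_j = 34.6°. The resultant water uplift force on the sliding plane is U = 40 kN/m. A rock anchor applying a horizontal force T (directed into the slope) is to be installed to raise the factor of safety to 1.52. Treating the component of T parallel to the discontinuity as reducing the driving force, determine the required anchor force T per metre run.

T = 172 kN/m

Resolving forces along and normal to the sliding plane, with the horizontal anchor force T adding T·sinα to the effective normal force and T·cosα acting up the plane against the driving force:
FS = [c_jL + (W cosα − U + T sinα) tanφ_j] / [W sinα − T cosα]
Without the anchor: N' = 336.0 kN/m, driving T_d = 332.6 kN/m, resisting R = 0·11.5 + 336.0·tan34.6° = 231.8 kN/m, FS = 0.70.
Setting FS = 1.52 and solving for T:
1.52·(332.6 − T cos41.5°) = 231.8 + T sin41.5°·tan34.6°
T·(sin41.5°·tan34.6° + 1.52·cos41.5°) = 1.52·332.6 − 231.8
T·(0.6626·0.6899 + 1.52·0.7490) = 505.6 − 231.8 = 273.8
T·1.5955 = 273.8
T = 171.6 kN/m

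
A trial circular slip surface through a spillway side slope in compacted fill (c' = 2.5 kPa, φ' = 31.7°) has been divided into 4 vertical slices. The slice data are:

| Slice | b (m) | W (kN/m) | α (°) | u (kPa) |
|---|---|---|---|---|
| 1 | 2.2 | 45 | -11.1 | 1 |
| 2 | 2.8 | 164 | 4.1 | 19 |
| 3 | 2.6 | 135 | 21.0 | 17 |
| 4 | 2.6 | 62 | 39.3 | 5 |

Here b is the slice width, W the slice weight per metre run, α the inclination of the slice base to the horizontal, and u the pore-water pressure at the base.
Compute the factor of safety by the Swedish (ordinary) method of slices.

Ordinary method of slices: FS = Σ[c'·Δl_i + (W_i cosα_i − u_i·Δl_i)·tanφ'] / Σ W_i sinα_i, with Δl_i = b_i / cosα_i.
Slice 1: Δl = 2.2/cos(-11.1°) = 2.242 m; N'_1 = 45·cos(-11.1°) − 1·2.242 = 41.9; c'Δl = 5.60; W sinα = -8.7
Slice 2: Δl = 2.8/cos4.1° = 2.807 m; N'_2 = 164·cos4.1° − 19·2.807 = 110.2; c'Δl = 7.02; W sinα = 11.7
Slice 3: Δl = 2.6/cos21.0° = 2.785 m; N'_3 = 135·cos21.0° − 17·2.785 = 78.7; c'Δl = 6.96; W sinα = 48.4
Slice 4: Δl = 2.6/cos39.3° = 3.360 m; N'_4 = 62·cos39.3° − 5·3.360 = 31.2; c'Δl = 8.40; W sinα = 39.3
Σc'Δl = 28.0 kN/m; ΣN' = 262.0 kN/m; ΣW sinα = 90.7 kN/m
Resisting = 28.0 + 262.0·tan31.7° = 28.0 + 161.8 = 189.8 kN/m
FS = 189.8 / 90.7 = 2.093

FS = 2.09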